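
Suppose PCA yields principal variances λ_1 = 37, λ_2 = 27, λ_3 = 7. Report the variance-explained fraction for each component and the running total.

Step 1 — total variance = trace(Sigma) = Σ λ_i = 37 + 27 + 7 = 71.

Step 2 — fraction explained by component i = λ_i / Σ λ:
  PC1: 37/71 = 0.5211
  PC2: 27/71 = 0.3803
  PC3: 7/71 = 0.0986

Step 3 — cumulative fraction after k components = (λ_1 + ... + λ_k) / Σ λ:
  k = 1: 37/71 = 0.5211
  k = 2: (37 + 27)/71 = 64/71 = 0.9014
  k = 3: (37 + 27 + 7)/71 = 71/71 = 1

Summary (fraction, with percent):

explained: PC1 0.5211 (52.11%), PC2 0.3803 (38.03%), PC3 0.0986 (9.86%);  cumulative: 0.5211, 0.9014, 1


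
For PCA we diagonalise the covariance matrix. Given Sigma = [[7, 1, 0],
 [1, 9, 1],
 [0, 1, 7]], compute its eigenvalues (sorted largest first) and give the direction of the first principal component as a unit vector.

Step 1 — characteristic polynomial p(λ) = det(λI - Sigma) = λ³ - tr·λ² + c_1·λ - det, where tr = trace, c_1 = sum of the principal 2×2 minors, det = det(Sigma):
  tr = 7 + 9 + 7 = 23,
  c_1 = (7·9 - (1)²) + (7·7 - (0)²) + (9·7 - (1)²) = 62 + 49 + 62 = 173,
  det = 7·(9·7 - (1)²) - (1)·((1)·7 - (1)·(0)) + (0)·((1)·(1) - 9·(0)) = 7·(62) - (1)·(7) + (0)·(1) = 427.
  So p(λ) = λ³ - 23λ² + 173λ - 427.
Step 2 — look for an integer root (rational root theorem: any rational root is an integer divisor of 427). Testing λ = 7:
  p(7) = 343 - 1127 + 1211 - 427 = 0  ✓
  Dividing out (λ - 7): p(λ) = (λ - 7)(λ² - 16λ + 61).
Step 3 — remaining eigenvalues from the quadratic λ² - 16λ + 61 = 0:
  Δ = 16² - 4·61 = 256 - 244 = 12,  λ = (16 ± √12)/2 = (16 ± 3.4641)/2 ≈ 9.7321 or 6.2679.
  Sorted: λ_1 = 9.7321,  λ_2 = 7,  λ_3 = 6.2679  (check: sum = 23 = tr ✓).

Step 4 — unit eigenvector for λ_1 ≈ 9.7321: v spans the null space of (Sigma - λ_1 I), whose rows are
  r_1 = (-2.7321, 1, 0),  r_2 = (1, -0.7321, 1),  r_3 = (0, 1, -2.7321).
  v is orthogonal to every row, so take v ∝ r_1 × r_2 = ((1)·(1) - (0)·(-0.7321), (0)·(1) - (-2.7321)·(1), (-2.7321)·(-0.7321) - (1)·(1)) ≈ (1, 2.7321, 1).
  Let u = (1, 2.7321, 1).
  ||u|| = √((1)² + (2.7321)² + (1)²) = √(9.4641) ≈ 3.0764,  v_1 = u/||u|| ≈ (0.3251, 0.8881, 0.3251) (||v_1|| = 1).

λ_1 = 9.7321,  λ_2 = 7,  λ_3 = 6.2679;  v_1 ≈ (0.3251, 0.8881, 0.3251)


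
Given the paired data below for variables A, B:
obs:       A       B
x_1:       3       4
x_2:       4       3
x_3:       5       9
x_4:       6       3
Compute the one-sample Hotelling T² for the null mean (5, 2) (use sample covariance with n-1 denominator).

Step 1 — sample mean vector:
  mean(A) = (3 + 4 + 5 + 6) / 4 = 18/4 = 4.5
  mean(B) = (4 + 3 + 9 + 3) / 4 = 19/4 = 4.75
  x̄ = (4.5, 4.75),  deviation x̄ - mu_0 = (4.5, 4.75) - (5, 2) = (-0.5, 2.75).

Step 2 — sample covariance matrix, S[i,j] = (1/(n-1)) · Σ_k (x_{k,i} - mean_i) · (x_{k,j} - mean_j), divisor n-1 = 3:
  S[A,A] = ((-1.5)·(-1.5) + (-0.5)·(-0.5) + (0.5)·(0.5) + (1.5)·(1.5)) / 3 = 5/3 = 1.6667
  S[A,B] = ((-1.5)·(-0.75) + (-0.5)·(-1.75) + (0.5)·(4.25) + (1.5)·(-1.75)) / 3 = 1.5/3 = 0.5
  S[B,B] = ((-0.75)·(-0.75) + (-1.75)·(-1.75) + (4.25)·(4.25) + (-1.75)·(-1.75)) / 3 = 24.75/3 = 8.25
  S = [[1.6667, 0.5],
 [0.5, 8.25]].

Step 3 — invert S. det(S) = 1.6667·8.25 - (0.5)² = 13.5.
  S^{-1} = (1/det) · [[d, -b], [-b, a]] = [[0.6111, -0.037],
 [-0.037, 0.1235]].

Step 4 — quadratic form (x̄ - mu_0)^T · S^{-1} · (x̄ - mu_0):
  S^{-1} · (x̄ - mu_0) = (-0.4074, 0.358),
  (x̄ - mu_0)^T · [...] = (-0.5)·(-0.4074) + (2.75)·(0.358) = 1.1883.

Step 5 — scale by n: T² = 4 · 1.1883 = 4.7531.

T² ≈ 4.7531


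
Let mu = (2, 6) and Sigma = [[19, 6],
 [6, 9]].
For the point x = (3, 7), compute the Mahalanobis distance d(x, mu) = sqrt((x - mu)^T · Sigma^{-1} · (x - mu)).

Step 1 — centre the observation: (x - mu) = (1, 1).

Step 2 — invert Sigma. det(Sigma) = 19·9 - (6)² = 135.
  Sigma^{-1} = (1/det) · [[d, -b], [-b, a]] = [[0.0667, -0.0444],
 [-0.0444, 0.1407]].

Step 3 — form the quadratic (x - mu)^T · Sigma^{-1} · (x - mu):
  Sigma^{-1} · (x - mu) = (0.0222, 0.0963).
  (x - mu)^T · [Sigma^{-1} · (x - mu)] = (1)·(0.0222) + (1)·(0.0963) = 0.1185.

Step 4 — take square root: d = √(0.1185) ≈ 0.3443.

d(x, mu) = √(0.1185) ≈ 0.3443


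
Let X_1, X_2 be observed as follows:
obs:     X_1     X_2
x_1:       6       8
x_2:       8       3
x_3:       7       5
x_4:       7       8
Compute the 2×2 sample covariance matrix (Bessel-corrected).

Step 1 — column means:
  mean(X_1) = (6 + 8 + 7 + 7) / 4 = 28/4 = 7
  mean(X_2) = (8 + 3 + 5 + 8) / 4 = 24/4 = 6

Step 2 — sample covariance S[i,j] = (1/(n-1)) · Σ_k (x_{k,i} - mean_i) · (x_{k,j} - mean_j), with n-1 = 3.
  S[X_1,X_1] = ((-1)·(-1) + (1)·(1) + (0)·(0) + (0)·(0)) / 3 = 2/3 = 0.6667
  S[X_1,X_2] = ((-1)·(2) + (1)·(-3) + (0)·(-1) + (0)·(2)) / 3 = -5/3 = -1.6667
  S[X_2,X_2] = ((2)·(2) + (-3)·(-3) + (-1)·(-1) + (2)·(2)) / 3 = 18/3 = 6

S is symmetric (S[j,i] = S[i,j]). Assembling:

S = [[0.6667, -1.6667],
 [-1.6667, 6]]


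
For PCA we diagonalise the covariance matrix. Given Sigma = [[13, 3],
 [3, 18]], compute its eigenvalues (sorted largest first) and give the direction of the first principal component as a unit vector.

Step 1 — characteristic polynomial of 2×2 Sigma:
  det(Sigma - λI) = λ² - trace · λ + det = 0.
  trace = 13 + 18 = 31, det = 13·18 - (3)² = 225.
Step 2 — discriminant:
  Δ = trace² - 4·det = 961 - 900 = 61.
Step 3 — eigenvalues:
  λ = (trace ± √Δ)/2 = (31 ± 7.8102)/2,
  λ_1 = 19.4051,  λ_2 = 11.5949.

Step 4 — unit eigenvector for λ_1: solve (Sigma - λ_1 I)v = 0. First row:
  (13 - 19.4051)·v_x + (3)·v_y = 0, i.e. (-6.4051)·v_x + (3)·v_y = 0,
  so v ∝ (b, λ_1 - a) = (3, 6.4051) = u.
  ||u|| = √((3)² + (6.4051)²) = √(50.0256) ≈ 7.0729,
  v_1 = u/||u|| ≈ (0.4242, 0.9056) (||v_1|| = 1).

λ_1 = 19.4051,  λ_2 = 11.5949;  v_1 ≈ (0.4242, 0.9056)


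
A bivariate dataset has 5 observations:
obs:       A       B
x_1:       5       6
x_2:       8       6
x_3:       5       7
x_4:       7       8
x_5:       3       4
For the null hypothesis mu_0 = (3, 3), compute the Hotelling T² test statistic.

Step 1 — sample mean vector:
  mean(A) = (5 + 8 + 5 + 7 + 3) / 5 = 28/5 = 5.6
  mean(B) = (6 + 6 + 7 + 8 + 4) / 5 = 31/5 = 6.2
  x̄ = (5.6, 6.2),  deviation x̄ - mu_0 = (5.6, 6.2) - (3, 3) = (2.6, 3.2).

Step 2 — sample covariance matrix, S[i,j] = (1/(n-1)) · Σ_k (x_{k,i} - mean_i) · (x_{k,j} - mean_j), divisor n-1 = 4:
  S[A,A] = ((-0.6)·(-0.6) + (2.4)·(2.4) + (-0.6)·(-0.6) + (1.4)·(1.4) + (-2.6)·(-2.6)) / 4 = 15.2/4 = 3.8
  S[A,B] = ((-0.6)·(-0.2) + (2.4)·(-0.2) + (-0.6)·(0.8) + (1.4)·(1.8) + (-2.6)·(-2.2)) / 4 = 7.4/4 = 1.85
  S[B,B] = ((-0.2)·(-0.2) + (-0.2)·(-0.2) + (0.8)·(0.8) + (1.8)·(1.8) + (-2.2)·(-2.2)) / 4 = 8.8/4 = 2.2
  S = [[3.8, 1.85],
 [1.85, 2.2]].

Step 3 — invert S. det(S) = 3.8·2.2 - (1.85)² = 4.9375.
  S^{-1} = (1/det) · [[d, -b], [-b, a]] = [[0.4456, -0.3747],
 [-0.3747, 0.7696]].

Step 4 — quadratic form (x̄ - mu_0)^T · S^{-1} · (x̄ - mu_0):
  S^{-1} · (x̄ - mu_0) = (-0.0405, 1.4886),
  (x̄ - mu_0)^T · [...] = (2.6)·(-0.0405) + (3.2)·(1.4886) = 4.6582.

Step 5 — scale by n: T² = 5 · 4.6582 = 23.2911.

T² ≈ 23.2911


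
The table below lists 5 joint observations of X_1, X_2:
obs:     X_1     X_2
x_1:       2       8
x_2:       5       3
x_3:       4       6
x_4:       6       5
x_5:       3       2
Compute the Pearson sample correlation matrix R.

Step 1 — column means:
  mean(X_1) = (2 + 5 + 4 + 6 + 3) / 5 = 20/5 = 4
  mean(X_2) = (8 + 3 + 6 + 5 + 2) / 5 = 24/5 = 4.8

Step 2 — sample variances and covariances s[i,j] = (1/(n-1)) · Σ_k (x_{k,i} - mean_i) · (x_{k,j} - mean_j), with n-1 = 4:
  s[X_1,X_1] = ((-2)·(-2) + (1)·(1) + (0)·(0) + (2)·(2) + (-1)·(-1)) / 4 = 10/4 = 2.5
  s[X_1,X_2] = ((-2)·(3.2) + (1)·(-1.8) + (0)·(1.2) + (2)·(0.2) + (-1)·(-2.8)) / 4 = -5/4 = -1.25
  s[X_2,X_2] = ((3.2)·(3.2) + (-1.8)·(-1.8) + (1.2)·(1.2) + (0.2)·(0.2) + (-2.8)·(-2.8)) / 4 = 22.8/4 = 5.7
  Sample standard deviations s_i = √(s[i,i]):
  s(X_1) = √(2.5) = 1.5811
  s(X_2) = √(5.7) = 2.3875

Step 3 — r_{ij} = s_{ij} / (s_i · s_j):
  r[X_1,X_1] = 1 (diagonal).
  r[X_1,X_2] = -1.25 / (1.5811 · 2.3875) = -1.25 / 3.7749 = -0.3311
  r[X_2,X_2] = 1 (diagonal).

R is symmetric with unit diagonal. Assembling:

R = [[1, -0.3311],
 [-0.3311, 1]]


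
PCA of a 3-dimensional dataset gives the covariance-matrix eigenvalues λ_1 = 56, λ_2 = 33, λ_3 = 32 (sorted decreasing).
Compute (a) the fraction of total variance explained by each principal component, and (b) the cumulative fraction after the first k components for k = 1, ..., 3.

Step 1 — total variance = trace(Sigma) = Σ λ_i = 56 + 33 + 32 = 121.

Step 2 — fraction explained by component i = λ_i / Σ λ:
  PC1: 56/121 = 0.4628
  PC2: 33/121 = 0.2727
  PC3: 32/121 = 0.2645

Step 3 — cumulative fraction after k components = (λ_1 + ... + λ_k) / Σ λ:
  k = 1: 56/121 = 0.4628
  k = 2: (56 + 33)/121 = 89/121 = 0.7355
  k = 3: (56 + 33 + 32)/121 = 121/121 = 1

Summary (fraction, with percent):

explained: PC1 0.4628 (46.28%), PC2 0.2727 (27.27%), PC3 0.2645 (26.45%);  cumulative: 0.4628, 0.7355, 1


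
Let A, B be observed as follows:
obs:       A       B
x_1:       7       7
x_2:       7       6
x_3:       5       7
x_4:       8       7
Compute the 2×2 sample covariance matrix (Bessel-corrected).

Step 1 — column means:
  mean(A) = (7 + 7 + 5 + 8) / 4 = 27/4 = 6.75
  mean(B) = (7 + 6 + 7 + 7) / 4 = 27/4 = 6.75

Step 2 — sample covariance S[i,j] = (1/(n-1)) · Σ_k (x_{k,i} - mean_i) · (x_{k,j} - mean_j), with n-1 = 3.
  S[A,A] = ((0.25)·(0.25) + (0.25)·(0.25) + (-1.75)·(-1.75) + (1.25)·(1.25)) / 3 = 4.75/3 = 1.5833
  S[A,B] = ((0.25)·(0.25) + (0.25)·(-0.75) + (-1.75)·(0.25) + (1.25)·(0.25)) / 3 = -0.25/3 = -0.0833
  S[B,B] = ((0.25)·(0.25) + (-0.75)·(-0.75) + (0.25)·(0.25) + (0.25)·(0.25)) / 3 = 0.75/3 = 0.25

S is symmetric (S[j,i] = S[i,j]). Assembling:

S = [[1.5833, -0.0833],
 [-0.0833, 0.25]]


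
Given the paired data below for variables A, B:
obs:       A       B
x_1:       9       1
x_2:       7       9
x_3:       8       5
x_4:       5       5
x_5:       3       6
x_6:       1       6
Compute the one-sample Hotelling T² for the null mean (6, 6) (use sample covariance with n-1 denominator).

Step 1 — sample mean vector:
  mean(A) = (9 + 7 + 8 + 5 + 3 + 1) / 6 = 33/6 = 5.5
  mean(B) = (1 + 9 + 5 + 5 + 6 + 6) / 6 = 32/6 = 5.3333
  x̄ = (5.5, 5.3333),  deviation x̄ - mu_0 = (5.5, 5.3333) - (6, 6) = (-0.5, -0.6667).

Step 2 — sample covariance matrix, S[i,j] = (1/(n-1)) · Σ_k (x_{k,i} - mean_i) · (x_{k,j} - mean_j), divisor n-1 = 5:
  S[A,A] = ((3.5)·(3.5) + (1.5)·(1.5) + (2.5)·(2.5) + (-0.5)·(-0.5) + (-2.5)·(-2.5) + (-4.5)·(-4.5)) / 5 = 47.5/5 = 9.5
  S[A,B] = ((3.5)·(-4.3333) + (1.5)·(3.6667) + (2.5)·(-0.3333) + (-0.5)·(-0.3333) + (-2.5)·(0.6667) + (-4.5)·(0.6667)) / 5 = -15/5 = -3
  S[B,B] = ((-4.3333)·(-4.3333) + (3.6667)·(3.6667) + (-0.3333)·(-0.3333) + (-0.3333)·(-0.3333) + (0.6667)·(0.6667) + (0.6667)·(0.6667)) / 5 = 33.3333/5 = 6.6667
  S = [[9.5, -3],
 [-3, 6.6667]].

Step 3 — invert S. det(S) = 9.5·6.6667 - (-3)² = 54.3333.
  S^{-1} = (1/det) · [[d, -b], [-b, a]] = [[0.1227, 0.0552],
 [0.0552, 0.1748]].

Step 4 — quadratic form (x̄ - mu_0)^T · S^{-1} · (x̄ - mu_0):
  S^{-1} · (x̄ - mu_0) = (-0.0982, -0.1442),
  (x̄ - mu_0)^T · [...] = (-0.5)·(-0.0982) + (-0.6667)·(-0.1442) = 0.1452.

Step 5 — scale by n: T² = 6 · 0.1452 = 0.8712.

T² ≈ 0.8712


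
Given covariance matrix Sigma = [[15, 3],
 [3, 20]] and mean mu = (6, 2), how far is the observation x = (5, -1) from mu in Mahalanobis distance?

Step 1 — centre the observation: (x - mu) = (-1, -3).

Step 2 — invert Sigma. det(Sigma) = 15·20 - (3)² = 291.
  Sigma^{-1} = (1/det) · [[d, -b], [-b, a]] = [[0.0687, -0.0103],
 [-0.0103, 0.0515]].

Step 3 — form the quadratic (x - mu)^T · Sigma^{-1} · (x - mu):
  Sigma^{-1} · (x - mu) = (-0.0378, -0.1443).
  (x - mu)^T · [Sigma^{-1} · (x - mu)] = (-1)·(-0.0378) + (-3)·(-0.1443) = 0.4708.

Step 4 — take square root: d = √(0.4708) ≈ 0.6861.

d(x, mu) = √(0.4708) ≈ 0.6861


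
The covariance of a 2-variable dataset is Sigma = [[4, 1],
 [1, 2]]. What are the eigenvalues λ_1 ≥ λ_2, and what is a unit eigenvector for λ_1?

Step 1 — characteristic polynomial of 2×2 Sigma:
  det(Sigma - λI) = λ² - trace · λ + det = 0.
  trace = 4 + 2 = 6, det = 4·2 - (1)² = 7.
Step 2 — discriminant:
  Δ = trace² - 4·det = 36 - 28 = 8.
Step 3 — eigenvalues:
  λ = (trace ± √Δ)/2 = (6 ± 2.8284)/2,
  λ_1 = 4.4142,  λ_2 = 1.5858.

Step 4 — unit eigenvector for λ_1: solve (Sigma - λ_1 I)v = 0. First row:
  (4 - 4.4142)·v_x + (1)·v_y = 0, i.e. (-0.4142)·v_x + (1)·v_y = 0,
  so v ∝ (b, λ_1 - a) = (1, 0.4142) = u.
  ||u|| = √((1)² + (0.4142)²) = √(1.1716) ≈ 1.0824,
  v_1 = u/||u|| ≈ (0.9239, 0.3827) (||v_1|| = 1).

λ_1 = 4.4142,  λ_2 = 1.5858;  v_1 ≈ (0.9239, 0.3827)


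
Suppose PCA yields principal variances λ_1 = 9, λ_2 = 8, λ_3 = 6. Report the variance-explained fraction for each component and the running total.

Step 1 — total variance = trace(Sigma) = Σ λ_i = 9 + 8 + 6 = 23.

Step 2 — fraction explained by component i = λ_i / Σ λ:
  PC1: 9/23 = 0.3913
  PC2: 8/23 = 0.3478
  PC3: 6/23 = 0.2609

Step 3 — cumulative fraction after k components = (λ_1 + ... + λ_k) / Σ λ:
  k = 1: 9/23 = 0.3913
  k = 2: (9 + 8)/23 = 17/23 = 0.7391
  k = 3: (9 + 8 + 6)/23 = 23/23 = 1

Summary (fraction, with percent):

explained: PC1 0.3913 (39.13%), PC2 0.3478 (34.78%), PC3 0.2609 (26.09%);  cumulative: 0.3913, 0.7391, 1


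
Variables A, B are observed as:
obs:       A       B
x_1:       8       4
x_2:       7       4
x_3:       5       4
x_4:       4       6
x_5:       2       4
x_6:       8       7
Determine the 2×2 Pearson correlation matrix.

Step 1 — column means:
  mean(A) = (8 + 7 + 5 + 4 + 2 + 8) / 6 = 34/6 = 5.6667
  mean(B) = (4 + 4 + 4 + 6 + 4 + 7) / 6 = 29/6 = 4.8333

Step 2 — sample variances and covariances s[i,j] = (1/(n-1)) · Σ_k (x_{k,i} - mean_i) · (x_{k,j} - mean_j), with n-1 = 5:
  s[A,A] = ((2.3333)·(2.3333) + (1.3333)·(1.3333) + (-0.6667)·(-0.6667) + (-1.6667)·(-1.6667) + (-3.6667)·(-3.6667) + (2.3333)·(2.3333)) / 5 = 29.3333/5 = 5.8667
  s[A,B] = ((2.3333)·(-0.8333) + (1.3333)·(-0.8333) + (-0.6667)·(-0.8333) + (-1.6667)·(1.1667) + (-3.6667)·(-0.8333) + (2.3333)·(2.1667)) / 5 = 3.6667/5 = 0.7333
  s[B,B] = ((-0.8333)·(-0.8333) + (-0.8333)·(-0.8333) + (-0.8333)·(-0.8333) + (1.1667)·(1.1667) + (-0.8333)·(-0.8333) + (2.1667)·(2.1667)) / 5 = 8.8333/5 = 1.7667
  Sample standard deviations s_i = √(s[i,i]):
  s(A) = √(5.8667) = 2.4221
  s(B) = √(1.7667) = 1.3292

Step 3 — r_{ij} = s_{ij} / (s_i · s_j):
  r[A,A] = 1 (diagonal).
  r[A,B] = 0.7333 / (2.4221 · 1.3292) = 0.7333 / 3.2194 = 0.2278
  r[B,B] = 1 (diagonal).

R is symmetric with unit diagonal. Assembling:

R = [[1, 0.2278],
 [0.2278, 1]]


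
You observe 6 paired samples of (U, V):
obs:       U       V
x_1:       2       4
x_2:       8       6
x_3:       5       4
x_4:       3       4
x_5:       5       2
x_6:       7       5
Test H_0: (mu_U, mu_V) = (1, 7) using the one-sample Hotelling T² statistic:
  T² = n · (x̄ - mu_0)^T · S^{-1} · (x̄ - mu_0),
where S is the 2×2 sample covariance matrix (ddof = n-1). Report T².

Step 1 — sample mean vector:
  mean(U) = (2 + 8 + 5 + 3 + 5 + 7) / 6 = 30/6 = 5
  mean(V) = (4 + 6 + 4 + 4 + 2 + 5) / 6 = 25/6 = 4.1667
  x̄ = (5, 4.1667),  deviation x̄ - mu_0 = (5, 4.1667) - (1, 7) = (4, -2.8333).

Step 2 — sample covariance matrix, S[i,j] = (1/(n-1)) · Σ_k (x_{k,i} - mean_i) · (x_{k,j} - mean_j), divisor n-1 = 5:
  S[U,U] = ((-3)·(-3) + (3)·(3) + (0)·(0) + (-2)·(-2) + (0)·(0) + (2)·(2)) / 5 = 26/5 = 5.2
  S[U,V] = ((-3)·(-0.1667) + (3)·(1.8333) + (0)·(-0.1667) + (-2)·(-0.1667) + (0)·(-2.1667) + (2)·(0.8333)) / 5 = 8/5 = 1.6
  S[V,V] = ((-0.1667)·(-0.1667) + (1.8333)·(1.8333) + (-0.1667)·(-0.1667) + (-0.1667)·(-0.1667) + (-2.1667)·(-2.1667) + (0.8333)·(0.8333)) / 5 = 8.8333/5 = 1.7667
  S = [[5.2, 1.6],
 [1.6, 1.7667]].

Step 3 — invert S. det(S) = 5.2·1.7667 - (1.6)² = 6.6267.
  S^{-1} = (1/det) · [[d, -b], [-b, a]] = [[0.2666, -0.2414],
 [-0.2414, 0.7847]].

Step 4 — quadratic form (x̄ - mu_0)^T · S^{-1} · (x̄ - mu_0):
  S^{-1} · (x̄ - mu_0) = (1.7505, -3.1891),
  (x̄ - mu_0)^T · [...] = (4)·(1.7505) + (-2.8333)·(-3.1891) = 16.0379.

Step 5 — scale by n: T² = 6 · 16.0379 = 96.2274.

T² ≈ 96.2274


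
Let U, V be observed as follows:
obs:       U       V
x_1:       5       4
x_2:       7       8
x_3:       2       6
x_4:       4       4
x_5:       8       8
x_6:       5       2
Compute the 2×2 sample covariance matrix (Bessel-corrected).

Step 1 — column means:
  mean(U) = (5 + 7 + 2 + 4 + 8 + 5) / 6 = 31/6 = 5.1667
  mean(V) = (4 + 8 + 6 + 4 + 8 + 2) / 6 = 32/6 = 5.3333

Step 2 — sample covariance S[i,j] = (1/(n-1)) · Σ_k (x_{k,i} - mean_i) · (x_{k,j} - mean_j), with n-1 = 5.
  S[U,U] = ((-0.1667)·(-0.1667) + (1.8333)·(1.8333) + (-3.1667)·(-3.1667) + (-1.1667)·(-1.1667) + (2.8333)·(2.8333) + (-0.1667)·(-0.1667)) / 5 = 22.8333/5 = 4.5667
  S[U,V] = ((-0.1667)·(-1.3333) + (1.8333)·(2.6667) + (-3.1667)·(0.6667) + (-1.1667)·(-1.3333) + (2.8333)·(2.6667) + (-0.1667)·(-3.3333)) / 5 = 12.6667/5 = 2.5333
  S[V,V] = ((-1.3333)·(-1.3333) + (2.6667)·(2.6667) + (0.6667)·(0.6667) + (-1.3333)·(-1.3333) + (2.6667)·(2.6667) + (-3.3333)·(-3.3333)) / 5 = 29.3333/5 = 5.8667

S is symmetric (S[j,i] = S[i,j]). Assembling:

S = [[4.5667, 2.5333],
 [2.5333, 5.8667]]


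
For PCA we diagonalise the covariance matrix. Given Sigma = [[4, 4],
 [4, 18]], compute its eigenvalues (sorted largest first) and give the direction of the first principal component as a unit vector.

Step 1 — characteristic polynomial of 2×2 Sigma:
  det(Sigma - λI) = λ² - trace · λ + det = 0.
  trace = 4 + 18 = 22, det = 4·18 - (4)² = 56.
Step 2 — discriminant:
  Δ = trace² - 4·det = 484 - 224 = 260.
Step 3 — eigenvalues:
  λ = (trace ± √Δ)/2 = (22 ± 16.1245)/2,
  λ_1 = 19.0623,  λ_2 = 2.9377.

Step 4 — unit eigenvector for λ_1: solve (Sigma - λ_1 I)v = 0. First row:
  (4 - 19.0623)·v_x + (4)·v_y = 0, i.e. (-15.0623)·v_x + (4)·v_y = 0,
  so v ∝ (b, λ_1 - a) = (4, 15.0623) = u.
  ||u|| = √((4)² + (15.0623)²) = √(242.8716) ≈ 15.5843,
  v_1 = u/||u|| ≈ (0.2567, 0.9665) (||v_1|| = 1).

λ_1 = 19.0623,  λ_2 = 2.9377;  v_1 ≈ (0.2567, 0.9665)


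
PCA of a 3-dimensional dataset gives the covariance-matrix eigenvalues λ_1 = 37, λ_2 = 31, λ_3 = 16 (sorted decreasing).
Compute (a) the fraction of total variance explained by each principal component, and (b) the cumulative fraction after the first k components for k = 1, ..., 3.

Step 1 — total variance = trace(Sigma) = Σ λ_i = 37 + 31 + 16 = 84.

Step 2 — fraction explained by component i = λ_i / Σ λ:
  PC1: 37/84 = 0.4405
  PC2: 31/84 = 0.369
  PC3: 16/84 = 0.1905

Step 3 — cumulative fraction after k components = (λ_1 + ... + λ_k) / Σ λ:
  k = 1: 37/84 = 0.4405
  k = 2: (37 + 31)/84 = 68/84 = 0.8095
  k = 3: (37 + 31 + 16)/84 = 84/84 = 1

Summary (fraction, with percent):

explained: PC1 0.4405 (44.05%), PC2 0.369 (36.9%), PC3 0.1905 (19.05%);  cumulative: 0.4405, 0.8095, 1


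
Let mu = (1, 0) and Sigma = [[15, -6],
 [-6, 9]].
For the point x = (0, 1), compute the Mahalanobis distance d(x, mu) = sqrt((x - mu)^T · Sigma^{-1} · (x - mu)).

Step 1 — centre the observation: (x - mu) = (-1, 1).

Step 2 — invert Sigma. det(Sigma) = 15·9 - (-6)² = 99.
  Sigma^{-1} = (1/det) · [[d, -b], [-b, a]] = [[0.0909, 0.0606],
 [0.0606, 0.1515]].

Step 3 — form the quadratic (x - mu)^T · Sigma^{-1} · (x - mu):
  Sigma^{-1} · (x - mu) = (-0.0303, 0.0909).
  (x - mu)^T · [Sigma^{-1} · (x - mu)] = (-1)·(-0.0303) + (1)·(0.0909) = 0.1212.

Step 4 — take square root: d = √(0.1212) ≈ 0.3482.

d(x, mu) = √(0.1212) ≈ 0.3482


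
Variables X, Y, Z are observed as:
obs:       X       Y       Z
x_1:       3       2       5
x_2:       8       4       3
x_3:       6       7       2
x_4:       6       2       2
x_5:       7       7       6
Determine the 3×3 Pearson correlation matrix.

Step 1 — column means:
  mean(X) = (3 + 8 + 6 + 6 + 7) / 5 = 30/5 = 6
  mean(Y) = (2 + 4 + 7 + 2 + 7) / 5 = 22/5 = 4.4
  mean(Z) = (5 + 3 + 2 + 2 + 6) / 5 = 18/5 = 3.6

Step 2 — sample variances and covariances s[i,j] = (1/(n-1)) · Σ_k (x_{k,i} - mean_i) · (x_{k,j} - mean_j), with n-1 = 4:
  s[X,X] = ((-3)·(-3) + (2)·(2) + (0)·(0) + (0)·(0) + (1)·(1)) / 4 = 14/4 = 3.5
  s[X,Y] = ((-3)·(-2.4) + (2)·(-0.4) + (0)·(2.6) + (0)·(-2.4) + (1)·(2.6)) / 4 = 9/4 = 2.25
  s[X,Z] = ((-3)·(1.4) + (2)·(-0.6) + (0)·(-1.6) + (0)·(-1.6) + (1)·(2.4)) / 4 = -3/4 = -0.75
  s[Y,Y] = ((-2.4)·(-2.4) + (-0.4)·(-0.4) + (2.6)·(2.6) + (-2.4)·(-2.4) + (2.6)·(2.6)) / 4 = 25.2/4 = 6.3
  s[Y,Z] = ((-2.4)·(1.4) + (-0.4)·(-0.6) + (2.6)·(-1.6) + (-2.4)·(-1.6) + (2.6)·(2.4)) / 4 = 2.8/4 = 0.7
  s[Z,Z] = ((1.4)·(1.4) + (-0.6)·(-0.6) + (-1.6)·(-1.6) + (-1.6)·(-1.6) + (2.4)·(2.4)) / 4 = 13.2/4 = 3.3
  Sample standard deviations s_i = √(s[i,i]):
  s(X) = √(3.5) = 1.8708
  s(Y) = √(6.3) = 2.51
  s(Z) = √(3.3) = 1.8166

Step 3 — r_{ij} = s_{ij} / (s_i · s_j):
  r[X,X] = 1 (diagonal).
  r[X,Y] = 2.25 / (1.8708 · 2.51) = 2.25 / 4.6957 = 0.4792
  r[X,Z] = -0.75 / (1.8708 · 1.8166) = -0.75 / 3.3985 = -0.2207
  r[Y,Y] = 1 (diagonal).
  r[Y,Z] = 0.7 / (2.51 · 1.8166) = 0.7 / 4.5596 = 0.1535
  r[Z,Z] = 1 (diagonal).

R is symmetric with unit diagonal. Assembling:

R = [[1, 0.4792, -0.2207],
 [0.4792, 1, 0.1535],
 [-0.2207, 0.1535, 1]]


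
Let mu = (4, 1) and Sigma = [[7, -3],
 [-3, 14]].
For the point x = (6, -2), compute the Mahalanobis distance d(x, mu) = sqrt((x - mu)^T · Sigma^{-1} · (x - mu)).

Step 1 — centre the observation: (x - mu) = (2, -3).

Step 2 — invert Sigma. det(Sigma) = 7·14 - (-3)² = 89.
  Sigma^{-1} = (1/det) · [[d, -b], [-b, a]] = [[0.1573, 0.0337],
 [0.0337, 0.0787]].

Step 3 — form the quadratic (x - mu)^T · Sigma^{-1} · (x - mu):
  Sigma^{-1} · (x - mu) = (0.2135, -0.1685).
  (x - mu)^T · [Sigma^{-1} · (x - mu)] = (2)·(0.2135) + (-3)·(-0.1685) = 0.9326.

Step 4 — take square root: d = √(0.9326) ≈ 0.9657.

d(x, mu) = √(0.9326) ≈ 0.9657


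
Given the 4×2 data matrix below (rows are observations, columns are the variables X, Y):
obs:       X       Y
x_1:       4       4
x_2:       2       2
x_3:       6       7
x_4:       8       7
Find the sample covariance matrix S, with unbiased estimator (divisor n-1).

Step 1 — column means:
  mean(X) = (4 + 2 + 6 + 8) / 4 = 20/4 = 5
  mean(Y) = (4 + 2 + 7 + 7) / 4 = 20/4 = 5

Step 2 — sample covariance S[i,j] = (1/(n-1)) · Σ_k (x_{k,i} - mean_i) · (x_{k,j} - mean_j), with n-1 = 3.
  S[X,X] = ((-1)·(-1) + (-3)·(-3) + (1)·(1) + (3)·(3)) / 3 = 20/3 = 6.6667
  S[X,Y] = ((-1)·(-1) + (-3)·(-3) + (1)·(2) + (3)·(2)) / 3 = 18/3 = 6
  S[Y,Y] = ((-1)·(-1) + (-3)·(-3) + (2)·(2) + (2)·(2)) / 3 = 18/3 = 6

S is symmetric (S[j,i] = S[i,j]). Assembling:

S = [[6.6667, 6],
 [6, 6]]


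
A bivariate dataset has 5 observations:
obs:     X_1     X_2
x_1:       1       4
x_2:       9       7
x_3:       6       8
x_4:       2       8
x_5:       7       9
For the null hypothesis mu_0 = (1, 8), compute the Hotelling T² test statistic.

Step 1 — sample mean vector:
  mean(X_1) = (1 + 9 + 6 + 2 + 7) / 5 = 25/5 = 5
  mean(X_2) = (4 + 7 + 8 + 8 + 9) / 5 = 36/5 = 7.2
  x̄ = (5, 7.2),  deviation x̄ - mu_0 = (5, 7.2) - (1, 8) = (4, -0.8).

Step 2 — sample covariance matrix, S[i,j] = (1/(n-1)) · Σ_k (x_{k,i} - mean_i) · (x_{k,j} - mean_j), divisor n-1 = 4:
  S[X_1,X_1] = ((-4)·(-4) + (4)·(4) + (1)·(1) + (-3)·(-3) + (2)·(2)) / 4 = 46/4 = 11.5
  S[X_1,X_2] = ((-4)·(-3.2) + (4)·(-0.2) + (1)·(0.8) + (-3)·(0.8) + (2)·(1.8)) / 4 = 14/4 = 3.5
  S[X_2,X_2] = ((-3.2)·(-3.2) + (-0.2)·(-0.2) + (0.8)·(0.8) + (0.8)·(0.8) + (1.8)·(1.8)) / 4 = 14.8/4 = 3.7
  S = [[11.5, 3.5],
 [3.5, 3.7]].

Step 3 — invert S. det(S) = 11.5·3.7 - (3.5)² = 30.3.
  S^{-1} = (1/det) · [[d, -b], [-b, a]] = [[0.1221, -0.1155],
 [-0.1155, 0.3795]].

Step 4 — quadratic form (x̄ - mu_0)^T · S^{-1} · (x̄ - mu_0):
  S^{-1} · (x̄ - mu_0) = (0.5809, -0.7657),
  (x̄ - mu_0)^T · [...] = (4)·(0.5809) + (-0.8)·(-0.7657) = 2.936.

Step 5 — scale by n: T² = 5 · 2.936 = 14.6799.

T² ≈ 14.6799


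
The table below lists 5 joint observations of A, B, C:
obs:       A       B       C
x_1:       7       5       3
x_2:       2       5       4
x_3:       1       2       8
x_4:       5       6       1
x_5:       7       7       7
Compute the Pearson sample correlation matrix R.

Step 1 — column means:
  mean(A) = (7 + 2 + 1 + 5 + 7) / 5 = 22/5 = 4.4
  mean(B) = (5 + 5 + 2 + 6 + 7) / 5 = 25/5 = 5
  mean(C) = (3 + 4 + 8 + 1 + 7) / 5 = 23/5 = 4.6

Step 2 — sample variances and covariances s[i,j] = (1/(n-1)) · Σ_k (x_{k,i} - mean_i) · (x_{k,j} - mean_j), with n-1 = 4:
  s[A,A] = ((2.6)·(2.6) + (-2.4)·(-2.4) + (-3.4)·(-3.4) + (0.6)·(0.6) + (2.6)·(2.6)) / 4 = 31.2/4 = 7.8
  s[A,B] = ((2.6)·(0) + (-2.4)·(0) + (-3.4)·(-3) + (0.6)·(1) + (2.6)·(2)) / 4 = 16/4 = 4
  s[A,C] = ((2.6)·(-1.6) + (-2.4)·(-0.6) + (-3.4)·(3.4) + (0.6)·(-3.6) + (2.6)·(2.4)) / 4 = -10.2/4 = -2.55
  s[B,B] = ((0)·(0) + (0)·(0) + (-3)·(-3) + (1)·(1) + (2)·(2)) / 4 = 14/4 = 3.5
  s[B,C] = ((0)·(-1.6) + (0)·(-0.6) + (-3)·(3.4) + (1)·(-3.6) + (2)·(2.4)) / 4 = -9/4 = -2.25
  s[C,C] = ((-1.6)·(-1.6) + (-0.6)·(-0.6) + (3.4)·(3.4) + (-3.6)·(-3.6) + (2.4)·(2.4)) / 4 = 33.2/4 = 8.3
  Sample standard deviations s_i = √(s[i,i]):
  s(A) = √(7.8) = 2.7928
  s(B) = √(3.5) = 1.8708
  s(C) = √(8.3) = 2.881

Step 3 — r_{ij} = s_{ij} / (s_i · s_j):
  r[A,A] = 1 (diagonal).
  r[A,B] = 4 / (2.7928 · 1.8708) = 4 / 5.2249 = 0.7656
  r[A,C] = -2.55 / (2.7928 · 2.881) = -2.55 / 8.0461 = -0.3169
  r[B,B] = 1 (diagonal).
  r[B,C] = -2.25 / (1.8708 · 2.881) = -2.25 / 5.3898 = -0.4175
  r[C,C] = 1 (diagonal).

R is symmetric with unit diagonal. Assembling:

R = [[1, 0.7656, -0.3169],
 [0.7656, 1, -0.4175],
 [-0.3169, -0.4175, 1]]


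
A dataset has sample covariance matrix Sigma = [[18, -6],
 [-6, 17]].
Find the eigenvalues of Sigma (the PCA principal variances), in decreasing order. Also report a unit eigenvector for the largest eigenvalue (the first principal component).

Step 1 — characteristic polynomial of 2×2 Sigma:
  det(Sigma - λI) = λ² - trace · λ + det = 0.
  trace = 18 + 17 = 35, det = 18·17 - (-6)² = 270.
Step 2 — discriminant:
  Δ = trace² - 4·det = 1225 - 1080 = 145.
Step 3 — eigenvalues:
  λ = (trace ± √Δ)/2 = (35 ± 12.0416)/2,
  λ_1 = 23.5208,  λ_2 = 11.4792.

Step 4 — unit eigenvector for λ_1: solve (Sigma - λ_1 I)v = 0. First row:
  (18 - 23.5208)·v_x + (-6)·v_y = 0, i.e. (-5.5208)·v_x + (-6)·v_y = 0,
  so v ∝ (b, λ_1 - a) = (-6, 5.5208); multiply by -1 so the first entry is positive: u = (6, -5.5208).
  ||u|| = √((6)² + (-5.5208)²) = √(66.4792) ≈ 8.1535,
  v_1 = u/||u|| ≈ (0.7359, -0.6771) (||v_1|| = 1).

λ_1 = 23.5208,  λ_2 = 11.4792;  v_1 ≈ (0.7359, -0.6771)


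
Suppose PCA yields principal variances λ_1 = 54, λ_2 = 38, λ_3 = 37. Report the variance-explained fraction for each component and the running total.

Step 1 — total variance = trace(Sigma) = Σ λ_i = 54 + 38 + 37 = 129.

Step 2 — fraction explained by component i = λ_i / Σ λ:
  PC1: 54/129 = 0.4186
  PC2: 38/129 = 0.2946
  PC3: 37/129 = 0.2868

Step 3 — cumulative fraction after k components = (λ_1 + ... + λ_k) / Σ λ:
  k = 1: 54/129 = 0.4186
  k = 2: (54 + 38)/129 = 92/129 = 0.7132
  k = 3: (54 + 38 + 37)/129 = 129/129 = 1

Summary (fraction, with percent):

explained: PC1 0.4186 (41.86%), PC2 0.2946 (29.46%), PC3 0.2868 (28.68%);  cumulative: 0.4186, 0.7132, 1


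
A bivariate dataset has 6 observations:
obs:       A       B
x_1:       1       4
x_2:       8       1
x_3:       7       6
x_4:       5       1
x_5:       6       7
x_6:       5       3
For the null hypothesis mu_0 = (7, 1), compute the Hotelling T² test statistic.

Step 1 — sample mean vector:
  mean(A) = (1 + 8 + 7 + 5 + 6 + 5) / 6 = 32/6 = 5.3333
  mean(B) = (4 + 1 + 6 + 1 + 7 + 3) / 6 = 22/6 = 3.6667
  x̄ = (5.3333, 3.6667),  deviation x̄ - mu_0 = (5.3333, 3.6667) - (7, 1) = (-1.6667, 2.6667).

Step 2 — sample covariance matrix, S[i,j] = (1/(n-1)) · Σ_k (x_{k,i} - mean_i) · (x_{k,j} - mean_j), divisor n-1 = 5:
  S[A,A] = ((-4.3333)·(-4.3333) + (2.6667)·(2.6667) + (1.6667)·(1.6667) + (-0.3333)·(-0.3333) + (0.6667)·(0.6667) + (-0.3333)·(-0.3333)) / 5 = 29.3333/5 = 5.8667
  S[A,B] = ((-4.3333)·(0.3333) + (2.6667)·(-2.6667) + (1.6667)·(2.3333) + (-0.3333)·(-2.6667) + (0.6667)·(3.3333) + (-0.3333)·(-0.6667)) / 5 = -1.3333/5 = -0.2667
  S[B,B] = ((0.3333)·(0.3333) + (-2.6667)·(-2.6667) + (2.3333)·(2.3333) + (-2.6667)·(-2.6667) + (3.3333)·(3.3333) + (-0.6667)·(-0.6667)) / 5 = 31.3333/5 = 6.2667
  S = [[5.8667, -0.2667],
 [-0.2667, 6.2667]].

Step 3 — invert S. det(S) = 5.8667·6.2667 - (-0.2667)² = 36.6933.
  S^{-1} = (1/det) · [[d, -b], [-b, a]] = [[0.1708, 0.0073],
 [0.0073, 0.1599]].

Step 4 — quadratic form (x̄ - mu_0)^T · S^{-1} · (x̄ - mu_0):
  S^{-1} · (x̄ - mu_0) = (-0.2653, 0.4142),
  (x̄ - mu_0)^T · [...] = (-1.6667)·(-0.2653) + (2.6667)·(0.4142) = 1.5468.

Step 5 — scale by n: T² = 6 · 1.5468 = 9.2805.

T² ≈ 9.2805


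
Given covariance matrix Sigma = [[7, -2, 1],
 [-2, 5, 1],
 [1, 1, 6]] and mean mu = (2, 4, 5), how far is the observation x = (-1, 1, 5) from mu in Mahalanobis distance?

Step 1 — centre the observation: (x - mu) = (-3, -3, 0).

Step 2 — invert Sigma (cofactor / det for 3×3, or solve directly):
  Sigma^{-1} = [[0.1706, 0.0765, -0.0412],
 [0.0765, 0.2412, -0.0529],
 [-0.0412, -0.0529, 0.1824]].

Step 3 — form the quadratic (x - mu)^T · Sigma^{-1} · (x - mu):
  Sigma^{-1} · (x - mu) = (-0.7412, -0.9529, 0.2824).
  (x - mu)^T · [Sigma^{-1} · (x - mu)] = (-3)·(-0.7412) + (-3)·(-0.9529) + (0)·(0.2824) = 5.0824.

Step 4 — take square root: d = √(5.0824) ≈ 2.2544.

d(x, mu) = √(5.0824) ≈ 2.2544


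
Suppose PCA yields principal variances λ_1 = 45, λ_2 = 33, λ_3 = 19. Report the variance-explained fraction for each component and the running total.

Step 1 — total variance = trace(Sigma) = Σ λ_i = 45 + 33 + 19 = 97.

Step 2 — fraction explained by component i = λ_i / Σ λ:
  PC1: 45/97 = 0.4639
  PC2: 33/97 = 0.3402
  PC3: 19/97 = 0.1959

Step 3 — cumulative fraction after k components = (λ_1 + ... + λ_k) / Σ λ:
  k = 1: 45/97 = 0.4639
  k = 2: (45 + 33)/97 = 78/97 = 0.8041
  k = 3: (45 + 33 + 19)/97 = 97/97 = 1

Summary (fraction, with percent):

explained: PC1 0.4639 (46.39%), PC2 0.3402 (34.02%), PC3 0.1959 (19.59%);  cumulative: 0.4639, 0.8041, 1


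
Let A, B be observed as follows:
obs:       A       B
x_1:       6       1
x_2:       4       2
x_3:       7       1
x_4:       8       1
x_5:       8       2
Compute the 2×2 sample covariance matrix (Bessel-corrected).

Step 1 — column means:
  mean(A) = (6 + 4 + 7 + 8 + 8) / 5 = 33/5 = 6.6
  mean(B) = (1 + 2 + 1 + 1 + 2) / 5 = 7/5 = 1.4

Step 2 — sample covariance S[i,j] = (1/(n-1)) · Σ_k (x_{k,i} - mean_i) · (x_{k,j} - mean_j), with n-1 = 4.
  S[A,A] = ((-0.6)·(-0.6) + (-2.6)·(-2.6) + (0.4)·(0.4) + (1.4)·(1.4) + (1.4)·(1.4)) / 4 = 11.2/4 = 2.8
  S[A,B] = ((-0.6)·(-0.4) + (-2.6)·(0.6) + (0.4)·(-0.4) + (1.4)·(-0.4) + (1.4)·(0.6)) / 4 = -1.2/4 = -0.3
  S[B,B] = ((-0.4)·(-0.4) + (0.6)·(0.6) + (-0.4)·(-0.4) + (-0.4)·(-0.4) + (0.6)·(0.6)) / 4 = 1.2/4 = 0.3

S is symmetric (S[j,i] = S[i,j]). Assembling:

S = [[2.8, -0.3],
 [-0.3, 0.3]]


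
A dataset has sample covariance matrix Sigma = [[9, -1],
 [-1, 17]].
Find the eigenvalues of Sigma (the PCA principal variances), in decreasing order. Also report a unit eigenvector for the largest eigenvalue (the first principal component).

Step 1 — characteristic polynomial of 2×2 Sigma:
  det(Sigma - λI) = λ² - trace · λ + det = 0.
  trace = 9 + 17 = 26, det = 9·17 - (-1)² = 152.
Step 2 — discriminant:
  Δ = trace² - 4·det = 676 - 608 = 68.
Step 3 — eigenvalues:
  λ = (trace ± √Δ)/2 = (26 ± 8.2462)/2,
  λ_1 = 17.1231,  λ_2 = 8.8769.

Step 4 — unit eigenvector for λ_1: solve (Sigma - λ_1 I)v = 0. First row:
  (9 - 17.1231)·v_x + (-1)·v_y = 0, i.e. (-8.1231)·v_x + (-1)·v_y = 0,
  so v ∝ (b, λ_1 - a) = (-1, 8.1231); multiply by -1 so the first entry is positive: u = (1, -8.1231).
  ||u|| = √((1)² + (-8.1231)²) = √(66.9848) ≈ 8.1844,
  v_1 = u/||u|| ≈ (0.1222, -0.9925) (||v_1|| = 1).

λ_1 = 17.1231,  λ_2 = 8.8769;  v_1 ≈ (0.1222, -0.9925)


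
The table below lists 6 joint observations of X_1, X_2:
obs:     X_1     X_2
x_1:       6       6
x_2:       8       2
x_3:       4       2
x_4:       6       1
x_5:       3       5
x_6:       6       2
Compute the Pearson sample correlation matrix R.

Step 1 — column means:
  mean(X_1) = (6 + 8 + 4 + 6 + 3 + 6) / 6 = 33/6 = 5.5
  mean(X_2) = (6 + 2 + 2 + 1 + 5 + 2) / 6 = 18/6 = 3

Step 2 — sample variances and covariances s[i,j] = (1/(n-1)) · Σ_k (x_{k,i} - mean_i) · (x_{k,j} - mean_j), with n-1 = 5:
  s[X_1,X_1] = ((0.5)·(0.5) + (2.5)·(2.5) + (-1.5)·(-1.5) + (0.5)·(0.5) + (-2.5)·(-2.5) + (0.5)·(0.5)) / 5 = 15.5/5 = 3.1
  s[X_1,X_2] = ((0.5)·(3) + (2.5)·(-1) + (-1.5)·(-1) + (0.5)·(-2) + (-2.5)·(2) + (0.5)·(-1)) / 5 = -6/5 = -1.2
  s[X_2,X_2] = ((3)·(3) + (-1)·(-1) + (-1)·(-1) + (-2)·(-2) + (2)·(2) + (-1)·(-1)) / 5 = 20/5 = 4
  Sample standard deviations s_i = √(s[i,i]):
  s(X_1) = √(3.1) = 1.7607
  s(X_2) = √(4) = 2

Step 3 — r_{ij} = s_{ij} / (s_i · s_j):
  r[X_1,X_1] = 1 (diagonal).
  r[X_1,X_2] = -1.2 / (1.7607 · 2) = -1.2 / 3.5214 = -0.3408
  r[X_2,X_2] = 1 (diagonal).

R is symmetric with unit diagonal. Assembling:

R = [[1, -0.3408],
 [-0.3408, 1]]


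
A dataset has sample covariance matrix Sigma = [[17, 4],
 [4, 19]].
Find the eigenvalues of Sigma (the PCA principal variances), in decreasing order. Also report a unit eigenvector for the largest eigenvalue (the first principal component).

Step 1 — characteristic polynomial of 2×2 Sigma:
  det(Sigma - λI) = λ² - trace · λ + det = 0.
  trace = 17 + 19 = 36, det = 17·19 - (4)² = 307.
Step 2 — discriminant:
  Δ = trace² - 4·det = 1296 - 1228 = 68.
Step 3 — eigenvalues:
  λ = (trace ± √Δ)/2 = (36 ± 8.2462)/2,
  λ_1 = 22.1231,  λ_2 = 13.8769.

Step 4 — unit eigenvector for λ_1: solve (Sigma - λ_1 I)v = 0. First row:
  (17 - 22.1231)·v_x + (4)·v_y = 0, i.e. (-5.1231)·v_x + (4)·v_y = 0,
  so v ∝ (b, λ_1 - a) = (4, 5.1231) = u.
  ||u|| = √((4)² + (5.1231)²) = √(42.2462) ≈ 6.4997,
  v_1 = u/||u|| ≈ (0.6154, 0.7882) (||v_1|| = 1).

λ_1 = 22.1231,  λ_2 = 13.8769;  v_1 ≈ (0.6154, 0.7882)


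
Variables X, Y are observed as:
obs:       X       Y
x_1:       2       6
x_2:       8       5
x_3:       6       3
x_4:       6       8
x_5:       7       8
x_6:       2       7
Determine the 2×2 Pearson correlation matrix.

Step 1 — column means:
  mean(X) = (2 + 8 + 6 + 6 + 7 + 2) / 6 = 31/6 = 5.1667
  mean(Y) = (6 + 5 + 3 + 8 + 8 + 7) / 6 = 37/6 = 6.1667

Step 2 — sample variances and covariances s[i,j] = (1/(n-1)) · Σ_k (x_{k,i} - mean_i) · (x_{k,j} - mean_j), with n-1 = 5:
  s[X,X] = ((-3.1667)·(-3.1667) + (2.8333)·(2.8333) + (0.8333)·(0.8333) + (0.8333)·(0.8333) + (1.8333)·(1.8333) + (-3.1667)·(-3.1667)) / 5 = 32.8333/5 = 6.5667
  s[X,Y] = ((-3.1667)·(-0.1667) + (2.8333)·(-1.1667) + (0.8333)·(-3.1667) + (0.8333)·(1.8333) + (1.8333)·(1.8333) + (-3.1667)·(0.8333)) / 5 = -3.1667/5 = -0.6333
  s[Y,Y] = ((-0.1667)·(-0.1667) + (-1.1667)·(-1.1667) + (-3.1667)·(-3.1667) + (1.8333)·(1.8333) + (1.8333)·(1.8333) + (0.8333)·(0.8333)) / 5 = 18.8333/5 = 3.7667
  Sample standard deviations s_i = √(s[i,i]):
  s(X) = √(6.5667) = 2.5626
  s(Y) = √(3.7667) = 1.9408

Step 3 — r_{ij} = s_{ij} / (s_i · s_j):
  r[X,X] = 1 (diagonal).
  r[X,Y] = -0.6333 / (2.5626 · 1.9408) = -0.6333 / 4.9734 = -0.1273
  r[Y,Y] = 1 (diagonal).

R is symmetric with unit diagonal. Assembling:

R = [[1, -0.1273],
 [-0.1273, 1]]


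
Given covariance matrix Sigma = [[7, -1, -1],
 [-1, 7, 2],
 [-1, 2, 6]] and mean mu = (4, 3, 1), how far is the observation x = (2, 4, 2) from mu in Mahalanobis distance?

Step 1 — centre the observation: (x - mu) = (-2, 1, 1).

Step 2 — invert Sigma (cofactor / det for 3×3, or solve directly):
  Sigma^{-1} = [[0.1479, 0.0156, 0.0195],
 [0.0156, 0.1595, -0.0506],
 [0.0195, -0.0506, 0.1868]].

Step 3 — form the quadratic (x - mu)^T · Sigma^{-1} · (x - mu):
  Sigma^{-1} · (x - mu) = (-0.2607, 0.0778, 0.0973).
  (x - mu)^T · [Sigma^{-1} · (x - mu)] = (-2)·(-0.2607) + (1)·(0.0778) + (1)·(0.0973) = 0.6965.

Step 4 — take square root: d = √(0.6965) ≈ 0.8346.

d(x, mu) = √(0.6965) ≈ 0.8346


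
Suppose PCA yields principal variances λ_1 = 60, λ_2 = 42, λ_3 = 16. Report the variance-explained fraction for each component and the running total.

Step 1 — total variance = trace(Sigma) = Σ λ_i = 60 + 42 + 16 = 118.

Step 2 — fraction explained by component i = λ_i / Σ λ:
  PC1: 60/118 = 0.5085
  PC2: 42/118 = 0.3559
  PC3: 16/118 = 0.1356

Step 3 — cumulative fraction after k components = (λ_1 + ... + λ_k) / Σ λ:
  k = 1: 60/118 = 0.5085
  k = 2: (60 + 42)/118 = 102/118 = 0.8644
  k = 3: (60 + 42 + 16)/118 = 118/118 = 1

Summary (fraction, with percent):

explained: PC1 0.5085 (50.85%), PC2 0.3559 (35.59%), PC3 0.1356 (13.56%);  cumulative: 0.5085, 0.8644, 1


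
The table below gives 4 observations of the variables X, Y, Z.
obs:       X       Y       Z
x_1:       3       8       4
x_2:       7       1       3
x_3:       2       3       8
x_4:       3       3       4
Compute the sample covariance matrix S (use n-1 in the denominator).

Step 1 — column means:
  mean(X) = (3 + 7 + 2 + 3) / 4 = 15/4 = 3.75
  mean(Y) = (8 + 1 + 3 + 3) / 4 = 15/4 = 3.75
  mean(Z) = (4 + 3 + 8 + 4) / 4 = 19/4 = 4.75

Step 2 — sample covariance S[i,j] = (1/(n-1)) · Σ_k (x_{k,i} - mean_i) · (x_{k,j} - mean_j), with n-1 = 3.
  S[X,X] = ((-0.75)·(-0.75) + (3.25)·(3.25) + (-1.75)·(-1.75) + (-0.75)·(-0.75)) / 3 = 14.75/3 = 4.9167
  S[X,Y] = ((-0.75)·(4.25) + (3.25)·(-2.75) + (-1.75)·(-0.75) + (-0.75)·(-0.75)) / 3 = -10.25/3 = -3.4167
  S[X,Z] = ((-0.75)·(-0.75) + (3.25)·(-1.75) + (-1.75)·(3.25) + (-0.75)·(-0.75)) / 3 = -10.25/3 = -3.4167
  S[Y,Y] = ((4.25)·(4.25) + (-2.75)·(-2.75) + (-0.75)·(-0.75) + (-0.75)·(-0.75)) / 3 = 26.75/3 = 8.9167
  S[Y,Z] = ((4.25)·(-0.75) + (-2.75)·(-1.75) + (-0.75)·(3.25) + (-0.75)·(-0.75)) / 3 = -0.25/3 = -0.0833
  S[Z,Z] = ((-0.75)·(-0.75) + (-1.75)·(-1.75) + (3.25)·(3.25) + (-0.75)·(-0.75)) / 3 = 14.75/3 = 4.9167

S is symmetric (S[j,i] = S[i,j]). Assembling:

S = [[4.9167, -3.4167, -3.4167],
 [-3.4167, 8.9167, -0.0833],
 [-3.4167, -0.0833, 4.9167]]


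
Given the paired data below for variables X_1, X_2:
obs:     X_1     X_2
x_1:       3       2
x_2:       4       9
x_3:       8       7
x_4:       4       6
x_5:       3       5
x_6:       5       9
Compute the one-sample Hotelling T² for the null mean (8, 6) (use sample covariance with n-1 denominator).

Step 1 — sample mean vector:
  mean(X_1) = (3 + 4 + 8 + 4 + 3 + 5) / 6 = 27/6 = 4.5
  mean(X_2) = (2 + 9 + 7 + 6 + 5 + 9) / 6 = 38/6 = 6.3333
  x̄ = (4.5, 6.3333),  deviation x̄ - mu_0 = (4.5, 6.3333) - (8, 6) = (-3.5, 0.3333).

Step 2 — sample covariance matrix, S[i,j] = (1/(n-1)) · Σ_k (x_{k,i} - mean_i) · (x_{k,j} - mean_j), divisor n-1 = 5:
  S[X_1,X_1] = ((-1.5)·(-1.5) + (-0.5)·(-0.5) + (3.5)·(3.5) + (-0.5)·(-0.5) + (-1.5)·(-1.5) + (0.5)·(0.5)) / 5 = 17.5/5 = 3.5
  S[X_1,X_2] = ((-1.5)·(-4.3333) + (-0.5)·(2.6667) + (3.5)·(0.6667) + (-0.5)·(-0.3333) + (-1.5)·(-1.3333) + (0.5)·(2.6667)) / 5 = 11/5 = 2.2
  S[X_2,X_2] = ((-4.3333)·(-4.3333) + (2.6667)·(2.6667) + (0.6667)·(0.6667) + (-0.3333)·(-0.3333) + (-1.3333)·(-1.3333) + (2.6667)·(2.6667)) / 5 = 35.3333/5 = 7.0667
  S = [[3.5, 2.2],
 [2.2, 7.0667]].

Step 3 — invert S. det(S) = 3.5·7.0667 - (2.2)² = 19.8933.
  S^{-1} = (1/det) · [[d, -b], [-b, a]] = [[0.3552, -0.1106],
 [-0.1106, 0.1759]].

Step 4 — quadratic form (x̄ - mu_0)^T · S^{-1} · (x̄ - mu_0):
  S^{-1} · (x̄ - mu_0) = (-1.2802, 0.4457),
  (x̄ - mu_0)^T · [...] = (-3.5)·(-1.2802) + (0.3333)·(0.4457) = 4.6291.

Step 5 — scale by n: T² = 6 · 4.6291 = 27.7748.

T² ≈ 27.7748
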